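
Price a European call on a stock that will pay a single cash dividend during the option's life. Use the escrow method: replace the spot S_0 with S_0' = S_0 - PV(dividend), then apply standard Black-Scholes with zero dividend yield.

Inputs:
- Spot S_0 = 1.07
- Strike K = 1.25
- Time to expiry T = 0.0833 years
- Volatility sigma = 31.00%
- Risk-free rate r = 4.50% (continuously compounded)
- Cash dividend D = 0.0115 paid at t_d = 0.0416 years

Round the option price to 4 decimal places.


PV(D) = D * exp(-r * t_d) = 0.0115 * 0.99812975 = 0.01147849
S_0' = S_0 - PV(D) = 1.0700 - 0.01147849 = 1.05852151
d1 = (ln(S_0'/K) + (r + sigma^2/2)*T) / (sigma*sqrt(T)) = -1.77173231
d2 = d1 - sigma*sqrt(T) = -1.86120370
exp(-rT) = 0.99625852
N(d1) = 0.03821950; N(d2) = 0.03135771
C = S_0' * N(d1) - K * exp(-rT) * N(d2) = 1.05852151 * 0.03821950 - 1.2500 * 0.99625852 * 0.03135771 = 0.0014

Answer: Price = 0.0014


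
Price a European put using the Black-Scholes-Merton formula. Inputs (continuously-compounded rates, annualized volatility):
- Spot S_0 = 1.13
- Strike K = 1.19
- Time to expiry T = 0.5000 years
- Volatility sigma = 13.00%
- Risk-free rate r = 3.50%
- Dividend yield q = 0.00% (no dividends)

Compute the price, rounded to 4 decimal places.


d1 = (ln(S/K) + (r - q + 0.5*sigma^2) * T) / (sigma * sqrt(T)) = -0.32647310
d2 = d1 - sigma * sqrt(T) = -0.41839698
exp(-rT) = 0.98265224; exp(-qT) = 1.00000000
P = K * exp(-rT) * N(-d2) - S_0 * exp(-qT) * N(-d1)
N(-d1) = 0.62796678; N(-d2) = 0.66217155
P = 1.1900 * 0.98265224 * 0.66217155 - 1.1300 * 1.00000000 * 0.62796678 = 0.0647

Answer: Price = 0.0647


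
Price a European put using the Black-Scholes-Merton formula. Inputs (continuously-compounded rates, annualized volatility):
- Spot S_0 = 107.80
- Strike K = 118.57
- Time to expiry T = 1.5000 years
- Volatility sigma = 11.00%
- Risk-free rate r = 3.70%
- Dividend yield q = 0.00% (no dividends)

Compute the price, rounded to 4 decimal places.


d1 = (ln(S/K) + (r - q + 0.5*sigma^2) * T) / (sigma * sqrt(T)) = -0.22751191
d2 = d1 - sigma * sqrt(T) = -0.36223385
exp(-rT) = 0.94601202; exp(-qT) = 1.00000000
P = K * exp(-rT) * N(-d2) - S_0 * exp(-qT) * N(-d1)
N(-d1) = 0.58998715; N(-d2) = 0.64141136
P = 118.5700 * 0.94601202 * 0.64141136 - 107.8000 * 1.00000000 * 0.58998715 = 8.3456

Answer: Price = 8.3456


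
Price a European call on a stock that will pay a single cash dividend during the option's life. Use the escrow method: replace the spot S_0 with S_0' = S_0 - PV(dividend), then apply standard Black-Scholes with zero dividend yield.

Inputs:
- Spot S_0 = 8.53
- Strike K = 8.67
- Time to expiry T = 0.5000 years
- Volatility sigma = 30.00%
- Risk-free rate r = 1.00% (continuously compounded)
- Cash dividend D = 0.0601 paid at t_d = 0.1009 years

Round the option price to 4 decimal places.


Answer: Price = 0.6464

Derivation:
PV(D) = D * exp(-r * t_d) = 0.0601 * 0.99899151 = 0.06003939
S_0' = S_0 - PV(D) = 8.5300 - 0.06003939 = 8.46996061
d1 = (ln(S_0'/K) + (r + sigma^2/2)*T) / (sigma*sqrt(T)) = 0.01959660
d2 = d1 - sigma*sqrt(T) = -0.19253543
exp(-rT) = 0.99501248
N(d1) = 0.50781741; N(d2) = 0.42366141
C = S_0' * N(d1) - K * exp(-rT) * N(d2) = 8.46996061 * 0.50781741 - 8.6700 * 0.99501248 * 0.42366141 = 0.6464


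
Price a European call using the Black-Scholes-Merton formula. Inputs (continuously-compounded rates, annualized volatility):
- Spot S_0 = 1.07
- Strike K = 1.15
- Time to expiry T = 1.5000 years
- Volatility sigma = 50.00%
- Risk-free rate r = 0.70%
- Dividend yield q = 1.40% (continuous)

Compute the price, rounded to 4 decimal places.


d1 = (ln(S/K) + (r - q + 0.5*sigma^2) * T) / (sigma * sqrt(T)) = 0.17129560
d2 = d1 - sigma * sqrt(T) = -0.44107683
exp(-rT) = 0.98955493; exp(-qT) = 0.97921896
C = S_0 * exp(-qT) * N(d1) - K * exp(-rT) * N(d2)
N(d1) = 0.56800433; N(d2) = 0.32957869
C = 1.0700 * 0.97921896 * 0.56800433 - 1.1500 * 0.98955493 * 0.32957869 = 0.2201

Answer: Price = 0.2201


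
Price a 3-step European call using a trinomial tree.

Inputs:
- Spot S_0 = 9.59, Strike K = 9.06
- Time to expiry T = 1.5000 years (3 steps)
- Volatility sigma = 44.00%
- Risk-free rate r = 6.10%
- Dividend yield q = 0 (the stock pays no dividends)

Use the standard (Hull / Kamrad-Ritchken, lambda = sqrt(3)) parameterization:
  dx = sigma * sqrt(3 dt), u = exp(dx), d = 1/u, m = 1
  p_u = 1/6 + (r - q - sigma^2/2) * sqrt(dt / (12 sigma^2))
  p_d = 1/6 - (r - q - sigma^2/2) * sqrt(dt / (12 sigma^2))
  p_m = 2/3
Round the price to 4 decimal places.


dt = T/N = 0.500000; dx = sigma*sqrt(3*dt) = 0.538888
u = exp(dx) = 1.714099; d = 1/u = 0.583397
p_u = 0.150058, p_m = 0.666667, p_d = 0.183275
Discount per step: exp(-r*dt) = 0.969960
Stock lattice S(k, j) with j the centered position index:
  k=0: S(0,+0) = 9.5900
  k=1: S(1,-1) = 5.5948; S(1,+0) = 9.5900; S(1,+1) = 16.4382
  k=2: S(2,-2) = 3.2640; S(2,-1) = 5.5948; S(2,+0) = 9.5900; S(2,+1) = 16.4382; S(2,+2) = 28.1767
  k=3: S(3,-3) = 1.9042; S(3,-2) = 3.2640; S(3,-1) = 5.5948; S(3,+0) = 9.5900; S(3,+1) = 16.4382; S(3,+2) = 28.1767; S(3,+3) = 48.2977
Terminal payoffs V(N, j) = max(S_T - K, 0):
  V(3,-3) = 0.000000; V(3,-2) = 0.000000; V(3,-1) = 0.000000; V(3,+0) = 0.530000; V(3,+1) = 7.378212; V(3,+2) = 19.116728; V(3,+3) = 39.237709
Backward induction: V(k, j) = exp(-r*dt) * [p_u * V(k+1, j+1) + p_m * V(k+1, j) + p_d * V(k+1, j-1)]
  V(2,-2) = exp(-r*dt) * [p_u*0.000000 + p_m*0.000000 + p_d*0.000000] = 0.000000
  V(2,-1) = exp(-r*dt) * [p_u*0.530000 + p_m*0.000000 + p_d*0.000000] = 0.077142
  V(2,+0) = exp(-r*dt) * [p_u*7.378212 + p_m*0.530000 + p_d*0.000000] = 1.416623
  V(2,+1) = exp(-r*dt) * [p_u*19.116728 + p_m*7.378212 + p_d*0.530000] = 7.647720
  V(2,+2) = exp(-r*dt) * [p_u*39.237709 + p_m*19.116728 + p_d*7.378212] = 19.384343
  V(1,-1) = exp(-r*dt) * [p_u*1.416623 + p_m*0.077142 + p_d*0.000000] = 0.256074
  V(1,+0) = exp(-r*dt) * [p_u*7.647720 + p_m*1.416623 + p_d*0.077142] = 2.042890
  V(1,+1) = exp(-r*dt) * [p_u*19.384343 + p_m*7.647720 + p_d*1.416623] = 8.018561
  V(0,+0) = exp(-r*dt) * [p_u*8.018561 + p_m*2.042890 + p_d*0.256074] = 2.533644

Answer: Price = V(0,0) = 2.5336


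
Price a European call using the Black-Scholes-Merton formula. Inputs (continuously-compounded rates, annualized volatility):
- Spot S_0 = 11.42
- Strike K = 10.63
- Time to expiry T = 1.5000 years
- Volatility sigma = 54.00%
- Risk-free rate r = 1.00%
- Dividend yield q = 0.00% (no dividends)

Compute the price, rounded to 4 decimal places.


d1 = (ln(S/K) + (r - q + 0.5*sigma^2) * T) / (sigma * sqrt(T)) = 0.46175303
d2 = d1 - sigma * sqrt(T) = -0.19960920
exp(-rT) = 0.98511194; exp(-qT) = 1.00000000
C = S_0 * exp(-qT) * N(d1) - K * exp(-rT) * N(d2)
N(d1) = 0.67787078; N(d2) = 0.42089311
C = 11.4200 * 1.00000000 * 0.67787078 - 10.6300 * 0.98511194 * 0.42089311 = 3.3338

Answer: Price = 3.3338


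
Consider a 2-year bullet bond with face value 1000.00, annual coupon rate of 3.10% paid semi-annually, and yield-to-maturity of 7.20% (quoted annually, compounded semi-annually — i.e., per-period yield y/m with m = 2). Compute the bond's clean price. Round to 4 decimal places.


Answer: Price = 924.8803

Derivation:
Coupon per period c = face * coupon_rate / m = 15.500000
Periods per year m = 2; per-period yield y/m = 0.036000
Number of cashflows N = 4
Cashflows (t years, CF_t, discount factor 1/(1+y/m)^(m*t), PV):
  t = 0.5000: CF_t = 15.500000, DF = 0.965251, PV = 14.961390
  t = 1.0000: CF_t = 15.500000, DF = 0.931709, PV = 14.441496
  t = 1.5000: CF_t = 15.500000, DF = 0.899333, PV = 13.939668
  t = 2.0000: CF_t = 1015.500000, DF = 0.868082, PV = 881.537732
Price P = sum_t PV_t = 924.880287


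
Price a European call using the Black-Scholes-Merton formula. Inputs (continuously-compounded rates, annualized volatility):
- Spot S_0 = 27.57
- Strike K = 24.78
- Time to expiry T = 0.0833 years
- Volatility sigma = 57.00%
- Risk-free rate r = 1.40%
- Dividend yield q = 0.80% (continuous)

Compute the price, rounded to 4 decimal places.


d1 = (ln(S/K) + (r - q + 0.5*sigma^2) * T) / (sigma * sqrt(T)) = 0.73382669
d2 = d1 - sigma * sqrt(T) = 0.56931478
exp(-rT) = 0.99883448; exp(-qT) = 0.99933382
C = S_0 * exp(-qT) * N(d1) - K * exp(-rT) * N(d2)
N(d1) = 0.76847281; N(d2) = 0.71542873
C = 27.5700 * 0.99933382 * 0.76847281 - 24.7800 * 0.99883448 * 0.71542873 = 3.4650

Answer: Price = 3.4650


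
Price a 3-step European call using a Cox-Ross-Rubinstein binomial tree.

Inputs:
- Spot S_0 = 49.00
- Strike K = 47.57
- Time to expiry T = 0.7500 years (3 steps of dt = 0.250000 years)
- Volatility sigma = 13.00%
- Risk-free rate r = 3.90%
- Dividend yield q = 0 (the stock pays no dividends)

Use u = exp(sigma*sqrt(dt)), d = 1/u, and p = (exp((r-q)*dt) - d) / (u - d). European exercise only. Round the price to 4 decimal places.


Answer: Price = V(0,0) = 3.9287

Derivation:
dt = T/N = 0.250000
u = exp(sigma*sqrt(dt)) = 1.067159; d = 1/u = 0.937067
p = (exp((r-q)*dt) - d) / (u - d) = 0.559069
Discount per step: exp(-r*dt) = 0.990297
Stock lattice S(k, i) with i counting down-moves:
  k=0: S(0,0) = 49.0000
  k=1: S(1,0) = 52.2908; S(1,1) = 45.9163
  k=2: S(2,0) = 55.8026; S(2,1) = 49.0000; S(2,2) = 43.0267
  k=3: S(3,0) = 59.5502; S(3,1) = 52.2908; S(3,2) = 45.9163; S(3,3) = 40.3189
Terminal payoffs V(N, i) = max(S_T - K, 0):
  V(3,0) = 11.980238; V(3,1) = 4.720792; V(3,2) = 0.000000; V(3,3) = 0.000000
Backward induction: V(k, i) = exp(-r*dt) * [p * V(k+1, i) + (1-p) * V(k+1, i+1)].
  V(2,0) = exp(-r*dt) * [p*11.980238 + (1-p)*4.720792] = 8.694145
  V(2,1) = exp(-r*dt) * [p*4.720792 + (1-p)*0.000000] = 2.613643
  V(2,2) = exp(-r*dt) * [p*0.000000 + (1-p)*0.000000] = 0.000000
  V(1,0) = exp(-r*dt) * [p*8.694145 + (1-p)*2.613643] = 5.954723
  V(1,1) = exp(-r*dt) * [p*2.613643 + (1-p)*0.000000] = 1.447031
  V(0,0) = exp(-r*dt) * [p*5.954723 + (1-p)*1.447031] = 3.928652


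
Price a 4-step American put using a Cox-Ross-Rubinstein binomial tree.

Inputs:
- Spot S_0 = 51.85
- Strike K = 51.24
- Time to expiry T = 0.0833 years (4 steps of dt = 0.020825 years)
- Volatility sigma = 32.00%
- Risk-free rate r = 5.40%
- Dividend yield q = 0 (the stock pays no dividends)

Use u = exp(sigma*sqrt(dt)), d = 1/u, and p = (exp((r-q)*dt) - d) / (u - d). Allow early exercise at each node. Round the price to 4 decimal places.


dt = T/N = 0.020825
u = exp(sigma*sqrt(dt)) = 1.047262; d = 1/u = 0.954871
p = (exp((r-q)*dt) - d) / (u - d) = 0.500636
Discount per step: exp(-r*dt) = 0.998876
Stock lattice S(k, i) with i counting down-moves:
  k=0: S(0,0) = 51.8500
  k=1: S(1,0) = 54.3005; S(1,1) = 49.5101
  k=2: S(2,0) = 56.8668; S(2,1) = 51.8500; S(2,2) = 47.2757
  k=3: S(3,0) = 59.5545; S(3,1) = 54.3005; S(3,2) = 49.5101; S(3,3) = 45.1422
  k=4: S(4,0) = 62.3691; S(4,1) = 56.8668; S(4,2) = 51.8500; S(4,3) = 47.2757; S(4,4) = 43.1050
Terminal payoffs V(N, i) = max(K - S_T, 0):
  V(4,0) = 0.000000; V(4,1) = 0.000000; V(4,2) = 0.000000; V(4,3) = 3.964255; V(4,4) = 8.134965
Backward induction: V(k, i) = exp(-r*dt) * [p * V(k+1, i) + (1-p) * V(k+1, i+1)]; then take max(V_cont, immediate exercise) for American.
  V(3,0) = exp(-r*dt) * [p*0.000000 + (1-p)*0.000000] = 0.000000; exercise = 0.000000; V(3,0) = max -> 0.000000
  V(3,1) = exp(-r*dt) * [p*0.000000 + (1-p)*0.000000] = 0.000000; exercise = 0.000000; V(3,1) = max -> 0.000000
  V(3,2) = exp(-r*dt) * [p*0.000000 + (1-p)*3.964255] = 1.977382; exercise = 1.729927; V(3,2) = max -> 1.977382
  V(3,3) = exp(-r*dt) * [p*3.964255 + (1-p)*8.134965] = 6.040162; exercise = 6.097751; V(3,3) = max -> 6.097751
  V(2,0) = exp(-r*dt) * [p*0.000000 + (1-p)*0.000000] = 0.000000; exercise = 0.000000; V(2,0) = max -> 0.000000
  V(2,1) = exp(-r*dt) * [p*0.000000 + (1-p)*1.977382] = 0.986324; exercise = 0.000000; V(2,1) = max -> 0.986324
  V(2,2) = exp(-r*dt) * [p*1.977382 + (1-p)*6.097751] = 4.030411; exercise = 3.964255; V(2,2) = max -> 4.030411
  V(1,0) = exp(-r*dt) * [p*0.000000 + (1-p)*0.986324] = 0.491981; exercise = 0.000000; V(1,0) = max -> 0.491981
  V(1,1) = exp(-r*dt) * [p*0.986324 + (1-p)*4.030411] = 2.503615; exercise = 1.729927; V(1,1) = max -> 2.503615
  V(0,0) = exp(-r*dt) * [p*0.491981 + (1-p)*2.503615] = 1.494837; exercise = 0.000000; V(0,0) = max -> 1.494837

Answer: Price = V(0,0) = 1.4948


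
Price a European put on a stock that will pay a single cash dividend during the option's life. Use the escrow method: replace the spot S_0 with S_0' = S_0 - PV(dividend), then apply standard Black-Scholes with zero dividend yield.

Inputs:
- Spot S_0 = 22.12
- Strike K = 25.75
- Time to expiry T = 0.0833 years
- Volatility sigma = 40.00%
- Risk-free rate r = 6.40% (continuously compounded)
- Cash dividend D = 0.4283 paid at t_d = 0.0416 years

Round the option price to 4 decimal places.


Answer: Price = 4.0117

Derivation:
PV(D) = D * exp(-r * t_d) = 0.4283 * 0.99734114 = 0.42716121
S_0' = S_0 - PV(D) = 22.1200 - 0.42716121 = 21.69283879
d1 = (ln(S_0'/K) + (r + sigma^2/2)*T) / (sigma*sqrt(T)) = -1.38121640
d2 = d1 - sigma*sqrt(T) = -1.49666335
exp(-rT) = 0.99468299
N(-d1) = 0.91639378; N(-d2) = 0.93275956
P = K * exp(-rT) * N(-d2) - S_0' * N(-d1) = 25.7500 * 0.99468299 * 0.93275956 - 21.69283879 * 0.91639378 = 4.0117


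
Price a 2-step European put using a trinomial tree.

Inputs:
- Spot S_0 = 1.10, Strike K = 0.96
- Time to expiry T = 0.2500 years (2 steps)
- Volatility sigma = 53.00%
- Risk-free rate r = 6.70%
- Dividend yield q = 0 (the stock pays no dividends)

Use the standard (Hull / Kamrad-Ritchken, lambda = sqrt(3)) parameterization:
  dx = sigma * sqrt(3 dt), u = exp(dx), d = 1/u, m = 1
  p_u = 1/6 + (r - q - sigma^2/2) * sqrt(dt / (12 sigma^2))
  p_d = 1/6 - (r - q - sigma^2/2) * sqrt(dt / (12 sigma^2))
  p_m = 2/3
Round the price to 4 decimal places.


dt = T/N = 0.125000; dx = sigma*sqrt(3*dt) = 0.324557
u = exp(dx) = 1.383418; d = 1/u = 0.722847
p_u = 0.152522, p_m = 0.666667, p_d = 0.180811
Discount per step: exp(-r*dt) = 0.991660
Stock lattice S(k, j) with j the centered position index:
  k=0: S(0,+0) = 1.1000
  k=1: S(1,-1) = 0.7951; S(1,+0) = 1.1000; S(1,+1) = 1.5218
  k=2: S(2,-2) = 0.5748; S(2,-1) = 0.7951; S(2,+0) = 1.1000; S(2,+1) = 1.5218; S(2,+2) = 2.1052
Terminal payoffs V(N, j) = max(K - S_T, 0):
  V(2,-2) = 0.385241; V(2,-1) = 0.164868; V(2,+0) = 0.000000; V(2,+1) = 0.000000; V(2,+2) = 0.000000
Backward induction: V(k, j) = exp(-r*dt) * [p_u * V(k+1, j+1) + p_m * V(k+1, j) + p_d * V(k+1, j-1)]
  V(1,-1) = exp(-r*dt) * [p_u*0.000000 + p_m*0.164868 + p_d*0.385241] = 0.178070
  V(1,+0) = exp(-r*dt) * [p_u*0.000000 + p_m*0.000000 + p_d*0.164868] = 0.029561
  V(1,+1) = exp(-r*dt) * [p_u*0.000000 + p_m*0.000000 + p_d*0.000000] = 0.000000
  V(0,+0) = exp(-r*dt) * [p_u*0.000000 + p_m*0.029561 + p_d*0.178070] = 0.051472

Answer: Price = V(0,0) = 0.0515


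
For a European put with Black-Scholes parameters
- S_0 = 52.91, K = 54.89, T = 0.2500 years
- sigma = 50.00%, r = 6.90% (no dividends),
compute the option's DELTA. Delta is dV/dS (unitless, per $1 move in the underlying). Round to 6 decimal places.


Answer: Delta = -0.481239

Derivation:
d1 = 0.0470446974; d2 = -0.2029553026
phi(d1) = 0.3985010543; exp(-qT) = 1.0000000000; exp(-rT) = 0.9828979294
N(-d1) = 0.4812388018
Delta = -exp(-qT) * N(-d1) = -1.0000000000 * 0.4812388018 = -0.481239


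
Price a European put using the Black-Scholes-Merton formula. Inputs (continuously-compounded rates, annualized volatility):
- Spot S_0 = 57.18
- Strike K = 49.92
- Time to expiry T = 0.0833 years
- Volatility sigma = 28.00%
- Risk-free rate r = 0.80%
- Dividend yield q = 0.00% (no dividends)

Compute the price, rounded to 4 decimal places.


d1 = (ln(S/K) + (r - q + 0.5*sigma^2) * T) / (sigma * sqrt(T)) = 1.72886104
d2 = d1 - sigma * sqrt(T) = 1.64804817
exp(-rT) = 0.99933382; exp(-qT) = 1.00000000
P = K * exp(-rT) * N(-d2) - S_0 * exp(-qT) * N(-d1)
N(-d1) = 0.04191698; N(-d2) = 0.04967139
P = 49.9200 * 0.99933382 * 0.04967139 - 57.1800 * 1.00000000 * 0.04191698 = 0.0811

Answer: Price = 0.0811


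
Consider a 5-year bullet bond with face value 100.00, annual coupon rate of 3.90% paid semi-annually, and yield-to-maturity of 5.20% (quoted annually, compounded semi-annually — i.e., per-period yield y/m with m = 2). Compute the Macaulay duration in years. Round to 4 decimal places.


Answer: Macaulay duration = 4.5760 years

Derivation:
Coupon per period c = face * coupon_rate / m = 1.950000
Periods per year m = 2; per-period yield y/m = 0.026000
Number of cashflows N = 10
Cashflows (t years, CF_t, discount factor 1/(1+y/m)^(m*t), PV):
  t = 0.5000: CF_t = 1.950000, DF = 0.974659, PV = 1.900585
  t = 1.0000: CF_t = 1.950000, DF = 0.949960, PV = 1.852422
  t = 1.5000: CF_t = 1.950000, DF = 0.925887, PV = 1.805479
  t = 2.0000: CF_t = 1.950000, DF = 0.902424, PV = 1.759726
  t = 2.5000: CF_t = 1.950000, DF = 0.879555, PV = 1.715133
  t = 3.0000: CF_t = 1.950000, DF = 0.857266, PV = 1.671670
  t = 3.5000: CF_t = 1.950000, DF = 0.835542, PV = 1.629308
  t = 4.0000: CF_t = 1.950000, DF = 0.814369, PV = 1.588019
  t = 4.5000: CF_t = 1.950000, DF = 0.793732, PV = 1.547777
  t = 5.0000: CF_t = 101.950000, DF = 0.773618, PV = 78.870324
Price P = sum_t PV_t = 94.340442
Macaulay numerator sum_t t * PV_t:
  t * PV_t at t = 0.5000: 0.950292
  t * PV_t at t = 1.0000: 1.852422
  t * PV_t at t = 1.5000: 2.708219
  t * PV_t at t = 2.0000: 3.519453
  t * PV_t at t = 2.5000: 4.287833
  t * PV_t at t = 3.0000: 5.015009
  t * PV_t at t = 3.5000: 5.702577
  t * PV_t at t = 4.0000: 6.352076
  t * PV_t at t = 4.5000: 6.964996
  t * PV_t at t = 5.0000: 394.351618
Macaulay duration D = (sum_t t * PV_t) / P = 431.704494 / 94.340442 = 4.576028


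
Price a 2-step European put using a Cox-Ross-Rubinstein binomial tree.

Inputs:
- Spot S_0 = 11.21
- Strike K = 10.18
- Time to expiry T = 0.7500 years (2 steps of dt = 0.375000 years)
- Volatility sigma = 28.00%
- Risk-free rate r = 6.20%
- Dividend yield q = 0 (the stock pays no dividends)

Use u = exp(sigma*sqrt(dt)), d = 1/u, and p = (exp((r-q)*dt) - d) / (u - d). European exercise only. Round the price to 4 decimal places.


Answer: Price = V(0,0) = 0.4781

Derivation:
dt = T/N = 0.375000
u = exp(sigma*sqrt(dt)) = 1.187042; d = 1/u = 0.842430
p = (exp((r-q)*dt) - d) / (u - d) = 0.525496
Discount per step: exp(-r*dt) = 0.977018
Stock lattice S(k, i) with i counting down-moves:
  k=0: S(0,0) = 11.2100
  k=1: S(1,0) = 13.3067; S(1,1) = 9.4436
  k=2: S(2,0) = 15.7957; S(2,1) = 11.2100; S(2,2) = 7.9556
Terminal payoffs V(N, i) = max(K - S_T, 0):
  V(2,0) = 0.000000; V(2,1) = 0.000000; V(2,2) = 2.224387
Backward induction: V(k, i) = exp(-r*dt) * [p * V(k+1, i) + (1-p) * V(k+1, i+1)].
  V(1,0) = exp(-r*dt) * [p*0.000000 + (1-p)*0.000000] = 0.000000
  V(1,1) = exp(-r*dt) * [p*0.000000 + (1-p)*2.224387] = 1.031223
  V(0,0) = exp(-r*dt) * [p*0.000000 + (1-p)*1.031223] = 0.478074


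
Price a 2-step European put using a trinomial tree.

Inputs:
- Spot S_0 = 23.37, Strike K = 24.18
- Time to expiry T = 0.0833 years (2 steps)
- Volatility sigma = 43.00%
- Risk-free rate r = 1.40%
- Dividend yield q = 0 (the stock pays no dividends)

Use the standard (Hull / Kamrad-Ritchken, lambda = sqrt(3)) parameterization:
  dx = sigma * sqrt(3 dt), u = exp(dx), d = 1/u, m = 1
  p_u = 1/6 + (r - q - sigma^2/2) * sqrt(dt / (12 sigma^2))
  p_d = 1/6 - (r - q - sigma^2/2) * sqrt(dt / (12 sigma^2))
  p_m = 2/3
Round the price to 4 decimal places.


dt = T/N = 0.041650; dx = sigma*sqrt(3*dt) = 0.151998
u = exp(dx) = 1.164157; d = 1/u = 0.858990
p_u = 0.155918, p_m = 0.666667, p_d = 0.177415
Discount per step: exp(-r*dt) = 0.999417
Stock lattice S(k, j) with j the centered position index:
  k=0: S(0,+0) = 23.3700
  k=1: S(1,-1) = 20.0746; S(1,+0) = 23.3700; S(1,+1) = 27.2064
  k=2: S(2,-2) = 17.2439; S(2,-1) = 20.0746; S(2,+0) = 23.3700; S(2,+1) = 27.2064; S(2,+2) = 31.6725
Terminal payoffs V(N, j) = max(K - S_T, 0):
  V(2,-2) = 6.936107; V(2,-1) = 4.105395; V(2,+0) = 0.810000; V(2,+1) = 0.000000; V(2,+2) = 0.000000
Backward induction: V(k, j) = exp(-r*dt) * [p_u * V(k+1, j+1) + p_m * V(k+1, j) + p_d * V(k+1, j-1)]
  V(1,-1) = exp(-r*dt) * [p_u*0.810000 + p_m*4.105395 + p_d*6.936107] = 4.091407
  V(1,+0) = exp(-r*dt) * [p_u*0.000000 + p_m*0.810000 + p_d*4.105395] = 1.267619
  V(1,+1) = exp(-r*dt) * [p_u*0.000000 + p_m*0.000000 + p_d*0.810000] = 0.143622
  V(0,+0) = exp(-r*dt) * [p_u*0.143622 + p_m*1.267619 + p_d*4.091407] = 1.592421

Answer: Price = V(0,0) = 1.5924


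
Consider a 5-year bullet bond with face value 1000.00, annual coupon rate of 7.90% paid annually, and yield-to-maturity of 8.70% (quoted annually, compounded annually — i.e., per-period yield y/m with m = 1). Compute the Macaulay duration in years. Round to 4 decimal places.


Coupon per period c = face * coupon_rate / m = 79.000000
Periods per year m = 1; per-period yield y/m = 0.087000
Number of cashflows N = 5
Cashflows (t years, CF_t, discount factor 1/(1+y/m)^(m*t), PV):
  t = 1.0000: CF_t = 79.000000, DF = 0.919963, PV = 72.677093
  t = 2.0000: CF_t = 79.000000, DF = 0.846332, PV = 66.860251
  t = 3.0000: CF_t = 79.000000, DF = 0.778595, PV = 61.508971
  t = 4.0000: CF_t = 79.000000, DF = 0.716278, PV = 56.585990
  t = 5.0000: CF_t = 1079.000000, DF = 0.658950, PV = 711.006751
Price P = sum_t PV_t = 968.639055
Macaulay numerator sum_t t * PV_t:
  t * PV_t at t = 1.0000: 72.677093
  t * PV_t at t = 2.0000: 133.720502
  t * PV_t at t = 3.0000: 184.526912
  t * PV_t at t = 4.0000: 226.343958
  t * PV_t at t = 5.0000: 3555.033754
Macaulay duration D = (sum_t t * PV_t) / P = 4172.302219 / 968.639055 = 4.307386

Answer: Macaulay duration = 4.3074 years


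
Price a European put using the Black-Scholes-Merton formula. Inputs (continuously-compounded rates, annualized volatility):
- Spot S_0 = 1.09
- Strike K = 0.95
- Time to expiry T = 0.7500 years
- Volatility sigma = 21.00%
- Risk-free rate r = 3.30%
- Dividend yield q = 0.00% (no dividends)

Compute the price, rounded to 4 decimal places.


d1 = (ln(S/K) + (r - q + 0.5*sigma^2) * T) / (sigma * sqrt(T)) = 0.98291679
d2 = d1 - sigma * sqrt(T) = 0.80105145
exp(-rT) = 0.97555377; exp(-qT) = 1.00000000
P = K * exp(-rT) * N(-d2) - S_0 * exp(-qT) * N(-d1)
N(-d1) = 0.16282420; N(-d2) = 0.21155093
P = 0.9500 * 0.97555377 * 0.21155093 - 1.0900 * 1.00000000 * 0.16282420 = 0.0186

Answer: Price = 0.0186


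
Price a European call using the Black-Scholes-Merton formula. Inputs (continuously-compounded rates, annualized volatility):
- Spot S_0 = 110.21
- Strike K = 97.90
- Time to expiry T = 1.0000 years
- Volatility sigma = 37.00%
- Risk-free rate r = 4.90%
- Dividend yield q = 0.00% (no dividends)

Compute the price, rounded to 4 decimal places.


Answer: Price = 24.9061

Derivation:
d1 = (ln(S/K) + (r - q + 0.5*sigma^2) * T) / (sigma * sqrt(T)) = 0.63754348
d2 = d1 - sigma * sqrt(T) = 0.26754348
exp(-rT) = 0.95218113; exp(-qT) = 1.00000000
C = S_0 * exp(-qT) * N(d1) - K * exp(-rT) * N(d2)
N(d1) = 0.73811455; N(d2) = 0.60547463
C = 110.2100 * 1.00000000 * 0.73811455 - 97.9000 * 0.95218113 * 0.60547463 = 24.9061


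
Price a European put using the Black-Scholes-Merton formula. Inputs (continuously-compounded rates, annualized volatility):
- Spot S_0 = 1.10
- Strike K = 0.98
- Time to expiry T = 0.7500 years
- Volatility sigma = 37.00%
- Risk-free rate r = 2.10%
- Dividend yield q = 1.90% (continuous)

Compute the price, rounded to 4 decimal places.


Answer: Price = 0.0791

Derivation:
d1 = (ln(S/K) + (r - q + 0.5*sigma^2) * T) / (sigma * sqrt(T)) = 0.52538995
d2 = d1 - sigma * sqrt(T) = 0.20496055
exp(-rT) = 0.98437338; exp(-qT) = 0.98585105
P = K * exp(-rT) * N(-d2) - S_0 * exp(-qT) * N(-d1)
N(-d1) = 0.29965607; N(-d2) = 0.41880147
P = 0.9800 * 0.98437338 * 0.41880147 - 1.1000 * 0.98585105 * 0.29965607 = 0.0791


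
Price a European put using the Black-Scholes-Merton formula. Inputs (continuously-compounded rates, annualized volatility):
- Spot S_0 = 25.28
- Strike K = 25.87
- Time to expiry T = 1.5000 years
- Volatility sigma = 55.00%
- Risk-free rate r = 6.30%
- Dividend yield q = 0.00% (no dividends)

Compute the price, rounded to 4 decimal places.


d1 = (ln(S/K) + (r - q + 0.5*sigma^2) * T) / (sigma * sqrt(T)) = 0.44284484
d2 = d1 - sigma * sqrt(T) = -0.23076484
exp(-rT) = 0.90982773; exp(-qT) = 1.00000000
P = K * exp(-rT) * N(-d2) - S_0 * exp(-qT) * N(-d1)
N(-d1) = 0.32893898; N(-d2) = 0.59125125
P = 25.8700 * 0.90982773 * 0.59125125 - 25.2800 * 1.00000000 * 0.32893898 = 5.6008

Answer: Price = 5.6008


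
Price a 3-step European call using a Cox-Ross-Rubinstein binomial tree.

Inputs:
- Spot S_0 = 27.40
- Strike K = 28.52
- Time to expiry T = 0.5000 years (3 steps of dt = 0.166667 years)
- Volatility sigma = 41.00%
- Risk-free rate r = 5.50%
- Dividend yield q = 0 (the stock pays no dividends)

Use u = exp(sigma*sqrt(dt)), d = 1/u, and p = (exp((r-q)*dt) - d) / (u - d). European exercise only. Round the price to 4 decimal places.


dt = T/N = 0.166667
u = exp(sigma*sqrt(dt)) = 1.182206; d = 1/u = 0.845877
p = (exp((r-q)*dt) - d) / (u - d) = 0.485632
Discount per step: exp(-r*dt) = 0.990875
Stock lattice S(k, i) with i counting down-moves:
  k=0: S(0,0) = 27.4000
  k=1: S(1,0) = 32.3924; S(1,1) = 23.1770
  k=2: S(2,0) = 38.2945; S(2,1) = 27.4000; S(2,2) = 19.6049
  k=3: S(3,0) = 45.2720; S(3,1) = 32.3924; S(3,2) = 23.1770; S(3,3) = 16.5833
Terminal payoffs V(N, i) = max(S_T - K, 0):
  V(3,0) = 16.751985; V(3,1) = 3.872432; V(3,2) = 0.000000; V(3,3) = 0.000000
Backward induction: V(k, i) = exp(-r*dt) * [p * V(k+1, i) + (1-p) * V(k+1, i+1)].
  V(2,0) = exp(-r*dt) * [p*16.751985 + (1-p)*3.872432] = 10.034751
  V(2,1) = exp(-r*dt) * [p*3.872432 + (1-p)*0.000000] = 1.863418
  V(2,2) = exp(-r*dt) * [p*0.000000 + (1-p)*0.000000] = 0.000000
  V(1,0) = exp(-r*dt) * [p*10.034751 + (1-p)*1.863418] = 5.778469
  V(1,1) = exp(-r*dt) * [p*1.863418 + (1-p)*0.000000] = 0.896679
  V(0,0) = exp(-r*dt) * [p*5.778469 + (1-p)*0.896679] = 3.237619

Answer: Price = V(0,0) = 3.2376


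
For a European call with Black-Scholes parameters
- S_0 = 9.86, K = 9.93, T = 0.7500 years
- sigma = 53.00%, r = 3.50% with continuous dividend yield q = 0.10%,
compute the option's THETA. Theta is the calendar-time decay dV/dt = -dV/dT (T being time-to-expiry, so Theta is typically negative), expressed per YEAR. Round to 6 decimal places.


d1 = 0.2696404203; d2 = -0.1893530437
phi(d1) = 0.3846999838; exp(-qT) = 0.9992502812; exp(-rT) = 0.9740915363
Theta = -S*exp(-qT)*phi(d1)*sigma/(2*sqrt(T)) - r*K*exp(-rT)*N(d2) + q*S*exp(-qT)*N(d1)
N(d1) = 0.6062815496; N(d2) = 0.4249080622; sqrt(T) = 0.8660254038
Term 1 = -9.8600 * 0.9992502812 * 0.3846999838 * 0.5300 / (2 * 0.8660254038) = -1.1598146879
Term 2 = -0.0350 * 9.9300 * 0.9740915363 * 0.4249080622 = -0.1438507181
Term 3 = 0.0010 * 9.8600 * 0.9992502812 * 0.6062815496 = 0.0059734543
Theta = -1.1598146879 + (-0.1438507181) + (0.0059734543) = -1.297692

Answer: Theta = -1.297692


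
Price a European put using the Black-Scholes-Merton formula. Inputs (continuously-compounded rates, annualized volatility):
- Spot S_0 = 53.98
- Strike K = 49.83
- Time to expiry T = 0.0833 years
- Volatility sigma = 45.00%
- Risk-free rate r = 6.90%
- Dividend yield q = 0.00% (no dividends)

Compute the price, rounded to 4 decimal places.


d1 = (ln(S/K) + (r - q + 0.5*sigma^2) * T) / (sigma * sqrt(T)) = 0.72512932
d2 = d1 - sigma * sqrt(T) = 0.59525149
exp(-rT) = 0.99426879; exp(-qT) = 1.00000000
P = K * exp(-rT) * N(-d2) - S_0 * exp(-qT) * N(-d1)
N(-d1) = 0.23418635; N(-d2) = 0.27583769
P = 49.8300 * 0.99426879 * 0.27583769 - 53.9800 * 1.00000000 * 0.23418635 = 1.0248

Answer: Price = 1.0248


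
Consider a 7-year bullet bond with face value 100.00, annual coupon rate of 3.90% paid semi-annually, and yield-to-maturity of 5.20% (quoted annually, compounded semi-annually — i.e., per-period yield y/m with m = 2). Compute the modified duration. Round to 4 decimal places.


Coupon per period c = face * coupon_rate / m = 1.950000
Periods per year m = 2; per-period yield y/m = 0.026000
Number of cashflows N = 14
Cashflows (t years, CF_t, discount factor 1/(1+y/m)^(m*t), PV):
  t = 0.5000: CF_t = 1.950000, DF = 0.974659, PV = 1.900585
  t = 1.0000: CF_t = 1.950000, DF = 0.949960, PV = 1.852422
  t = 1.5000: CF_t = 1.950000, DF = 0.925887, PV = 1.805479
  t = 2.0000: CF_t = 1.950000, DF = 0.902424, PV = 1.759726
  t = 2.5000: CF_t = 1.950000, DF = 0.879555, PV = 1.715133
  t = 3.0000: CF_t = 1.950000, DF = 0.857266, PV = 1.671670
  t = 3.5000: CF_t = 1.950000, DF = 0.835542, PV = 1.629308
  t = 4.0000: CF_t = 1.950000, DF = 0.814369, PV = 1.588019
  t = 4.5000: CF_t = 1.950000, DF = 0.793732, PV = 1.547777
  t = 5.0000: CF_t = 1.950000, DF = 0.773618, PV = 1.508554
  t = 5.5000: CF_t = 1.950000, DF = 0.754013, PV = 1.470326
  t = 6.0000: CF_t = 1.950000, DF = 0.734906, PV = 1.433066
  t = 6.5000: CF_t = 1.950000, DF = 0.716282, PV = 1.396751
  t = 7.0000: CF_t = 101.950000, DF = 0.698131, PV = 71.174460
Price P = sum_t PV_t = 92.453276
First compute Macaulay numerator sum_t t * PV_t:
  t * PV_t at t = 0.5000: 0.950292
  t * PV_t at t = 1.0000: 1.852422
  t * PV_t at t = 1.5000: 2.708219
  t * PV_t at t = 2.0000: 3.519453
  t * PV_t at t = 2.5000: 4.287833
  t * PV_t at t = 3.0000: 5.015009
  t * PV_t at t = 3.5000: 5.702577
  t * PV_t at t = 4.0000: 6.352076
  t * PV_t at t = 4.5000: 6.964996
  t * PV_t at t = 5.0000: 7.542772
  t * PV_t at t = 5.5000: 8.086793
  t * PV_t at t = 6.0000: 8.598398
  t * PV_t at t = 6.5000: 9.078880
  t * PV_t at t = 7.0000: 498.221218
Macaulay duration D = 568.880938 / 92.453276 = 6.153172
Modified duration = D / (1 + y/m) = 6.153172 / (1 + 0.026000) = 5.997244

Answer: Modified duration = 5.9972


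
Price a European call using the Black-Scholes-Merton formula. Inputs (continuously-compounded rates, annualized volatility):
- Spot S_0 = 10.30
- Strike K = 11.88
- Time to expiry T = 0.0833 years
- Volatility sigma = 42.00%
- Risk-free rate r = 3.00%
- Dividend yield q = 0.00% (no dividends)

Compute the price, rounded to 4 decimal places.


Answer: Price = 0.0820

Derivation:
d1 = (ln(S/K) + (r - q + 0.5*sigma^2) * T) / (sigma * sqrt(T)) = -1.09608250
d2 = d1 - sigma * sqrt(T) = -1.21730180
exp(-rT) = 0.99750412; exp(-qT) = 1.00000000
C = S_0 * exp(-qT) * N(d1) - K * exp(-rT) * N(d2)
N(d1) = 0.13652134; N(d2) = 0.11174470
C = 10.3000 * 1.00000000 * 0.13652134 - 11.8800 * 0.99750412 * 0.11174470 = 0.0820


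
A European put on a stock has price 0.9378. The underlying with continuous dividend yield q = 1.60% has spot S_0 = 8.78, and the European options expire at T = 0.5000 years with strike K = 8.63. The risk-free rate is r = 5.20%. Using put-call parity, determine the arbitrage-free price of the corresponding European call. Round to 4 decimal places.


Put-call parity: C - P = S_0 * exp(-qT) - K * exp(-rT).
S_0 * exp(-qT) = 8.7800 * 0.99203191 = 8.71004021
K * exp(-rT) = 8.6300 * 0.97433509 = 8.40851182
C = P + S*exp(-qT) - K*exp(-rT)
C = 0.9378 + 8.71004021 - 8.40851182 = 1.2393

Answer: Call price = 1.2393


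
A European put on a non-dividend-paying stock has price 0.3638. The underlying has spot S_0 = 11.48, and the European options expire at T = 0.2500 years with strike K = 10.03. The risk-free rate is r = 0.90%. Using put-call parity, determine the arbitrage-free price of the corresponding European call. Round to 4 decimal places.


Put-call parity: C - P = S_0 * exp(-qT) - K * exp(-rT).
S_0 * exp(-qT) = 11.4800 * 1.00000000 = 11.48000000
K * exp(-rT) = 10.0300 * 0.99775253 = 10.00745787
C = P + S*exp(-qT) - K*exp(-rT)
C = 0.3638 + 11.48000000 - 10.00745787 = 1.8363

Answer: Call price = 1.8363


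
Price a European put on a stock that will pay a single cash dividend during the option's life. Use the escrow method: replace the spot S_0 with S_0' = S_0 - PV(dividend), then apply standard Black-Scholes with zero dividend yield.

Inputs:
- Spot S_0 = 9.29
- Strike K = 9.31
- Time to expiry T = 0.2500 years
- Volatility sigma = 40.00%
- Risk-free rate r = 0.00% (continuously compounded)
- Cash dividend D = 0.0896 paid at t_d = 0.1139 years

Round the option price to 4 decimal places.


PV(D) = D * exp(-r * t_d) = 0.0896 * 1.00000000 = 0.08960000
S_0' = S_0 - PV(D) = 9.2900 - 0.08960000 = 9.20040000
d1 = (ln(S_0'/K) + (r + sigma^2/2)*T) / (sigma*sqrt(T)) = 0.04078935
d2 = d1 - sigma*sqrt(T) = -0.15921065
exp(-rT) = 1.00000000
N(-d1) = 0.48373191; N(-d2) = 0.56324854
P = K * exp(-rT) * N(-d2) - S_0' * N(-d1) = 9.3100 * 1.00000000 * 0.56324854 - 9.20040000 * 0.48373191 = 0.7933

Answer: Price = 0.7933


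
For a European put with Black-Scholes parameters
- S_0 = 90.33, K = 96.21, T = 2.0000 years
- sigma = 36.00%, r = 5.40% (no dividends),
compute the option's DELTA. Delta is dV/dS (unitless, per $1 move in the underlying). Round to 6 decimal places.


Answer: Delta = -0.365866

Derivation:
d1 = 0.3428217268; d2 = -0.1662951556
phi(d1) = 0.3761745926; exp(-qT) = 1.0000000000; exp(-rT) = 0.8976275964
N(-d1) = 0.3658662899
Delta = -exp(-qT) * N(-d1) = -1.0000000000 * 0.3658662899 = -0.365866


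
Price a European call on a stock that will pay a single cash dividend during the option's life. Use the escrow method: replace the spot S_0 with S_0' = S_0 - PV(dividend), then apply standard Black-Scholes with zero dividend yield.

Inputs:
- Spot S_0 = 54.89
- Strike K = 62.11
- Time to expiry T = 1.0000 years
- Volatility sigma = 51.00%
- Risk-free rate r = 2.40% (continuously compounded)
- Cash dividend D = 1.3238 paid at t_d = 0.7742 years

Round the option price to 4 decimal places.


PV(D) = D * exp(-r * t_d) = 1.3238 * 0.98159076 = 1.29942985
S_0' = S_0 - PV(D) = 54.8900 - 1.29942985 = 53.59057015
d1 = (ln(S_0'/K) + (r + sigma^2/2)*T) / (sigma*sqrt(T)) = 0.01277670
d2 = d1 - sigma*sqrt(T) = -0.49722330
exp(-rT) = 0.97628571
N(d1) = 0.50509703; N(d2) = 0.30951580
C = S_0' * N(d1) - K * exp(-rT) * N(d2) = 53.59057015 * 0.50509703 - 62.1100 * 0.97628571 * 0.30951580 = 8.3003

Answer: Price = 8.3003


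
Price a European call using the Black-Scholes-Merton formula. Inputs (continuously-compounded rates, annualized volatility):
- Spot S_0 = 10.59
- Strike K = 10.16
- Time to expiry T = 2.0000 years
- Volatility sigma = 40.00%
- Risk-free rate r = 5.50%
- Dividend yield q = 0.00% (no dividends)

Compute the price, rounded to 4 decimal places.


Answer: Price = 3.0127

Derivation:
d1 = (ln(S/K) + (r - q + 0.5*sigma^2) * T) / (sigma * sqrt(T)) = 0.55057405
d2 = d1 - sigma * sqrt(T) = -0.01511137
exp(-rT) = 0.89583414; exp(-qT) = 1.00000000
C = S_0 * exp(-qT) * N(d1) - K * exp(-rT) * N(d2)
N(d1) = 0.70903715; N(d2) = 0.49397166
C = 10.5900 * 1.00000000 * 0.70903715 - 10.1600 * 0.89583414 * 0.49397166 = 3.0127


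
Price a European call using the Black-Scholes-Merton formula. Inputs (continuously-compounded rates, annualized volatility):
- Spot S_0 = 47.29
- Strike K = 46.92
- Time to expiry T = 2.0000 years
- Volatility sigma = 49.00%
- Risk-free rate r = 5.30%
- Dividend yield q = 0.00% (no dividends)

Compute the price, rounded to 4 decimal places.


Answer: Price = 14.8281

Derivation:
d1 = (ln(S/K) + (r - q + 0.5*sigma^2) * T) / (sigma * sqrt(T)) = 0.51078339
d2 = d1 - sigma * sqrt(T) = -0.18218125
exp(-rT) = 0.89942465; exp(-qT) = 1.00000000
C = S_0 * exp(-qT) * N(d1) - K * exp(-rT) * N(d2)
N(d1) = 0.69524863; N(d2) = 0.42772024
C = 47.2900 * 1.00000000 * 0.69524863 - 46.9200 * 0.89942465 * 0.42772024 = 14.8281


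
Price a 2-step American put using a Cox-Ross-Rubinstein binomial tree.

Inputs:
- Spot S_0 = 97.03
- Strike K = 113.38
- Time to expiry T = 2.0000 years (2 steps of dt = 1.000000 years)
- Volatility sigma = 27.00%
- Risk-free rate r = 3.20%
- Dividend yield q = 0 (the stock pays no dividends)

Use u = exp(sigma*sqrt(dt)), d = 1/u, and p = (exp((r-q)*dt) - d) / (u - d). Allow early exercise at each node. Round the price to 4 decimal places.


Answer: Price = V(0,0) = 23.1582

Derivation:
dt = T/N = 1.000000
u = exp(sigma*sqrt(dt)) = 1.309964; d = 1/u = 0.763379
p = (exp((r-q)*dt) - d) / (u - d) = 0.492399
Discount per step: exp(-r*dt) = 0.968507
Stock lattice S(k, i) with i counting down-moves:
  k=0: S(0,0) = 97.0300
  k=1: S(1,0) = 127.1059; S(1,1) = 74.0707
  k=2: S(2,0) = 166.5041; S(2,1) = 97.0300; S(2,2) = 56.5441
Terminal payoffs V(N, i) = max(K - S_T, 0):
  V(2,0) = 0.000000; V(2,1) = 16.350000; V(2,2) = 56.835937
Backward induction: V(k, i) = exp(-r*dt) * [p * V(k+1, i) + (1-p) * V(k+1, i+1)]; then take max(V_cont, immediate exercise) for American.
  V(1,0) = exp(-r*dt) * [p*0.000000 + (1-p)*16.350000] = 8.037900; exercise = 0.000000; V(1,0) = max -> 8.037900
  V(1,1) = exp(-r*dt) * [p*16.350000 + (1-p)*56.835937] = 35.738564; exercise = 39.309288; V(1,1) = max -> 39.309288
  V(0,0) = exp(-r*dt) * [p*8.037900 + (1-p)*39.309288] = 23.158233; exercise = 16.350000; V(0,0) = max -> 23.158233


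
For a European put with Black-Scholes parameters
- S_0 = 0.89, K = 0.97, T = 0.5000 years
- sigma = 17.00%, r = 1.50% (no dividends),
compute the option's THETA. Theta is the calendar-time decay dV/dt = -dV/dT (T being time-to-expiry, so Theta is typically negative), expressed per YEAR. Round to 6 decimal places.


Answer: Theta = -0.024779

Derivation:
d1 = -0.5935504964; d2 = -0.7137586492
phi(d1) = 0.3345096238; exp(-qT) = 1.0000000000; exp(-rT) = 0.9925280548
Theta = -S*exp(-qT)*phi(d1)*sigma/(2*sqrt(T)) + r*K*exp(-rT)*N(-d2) - q*S*exp(-qT)*N(-d1)
N(-d1) = 0.7235936003; N(-d2) = 0.7623117834; sqrt(T) = 0.7071067812
Term 1 = -0.8900 * 1.0000000000 * 0.3345096238 * 0.1700 / (2 * 0.7071067812) = -0.0357875977
Term 2 = 0.0150 * 0.9700 * 0.9925280548 * 0.7623117834 = 0.0110087603
Term 3 = 0 (no dividend yield, q = 0)
Theta = -0.0357875977 + (0.0110087603) + (0.0000000000) = -0.024779


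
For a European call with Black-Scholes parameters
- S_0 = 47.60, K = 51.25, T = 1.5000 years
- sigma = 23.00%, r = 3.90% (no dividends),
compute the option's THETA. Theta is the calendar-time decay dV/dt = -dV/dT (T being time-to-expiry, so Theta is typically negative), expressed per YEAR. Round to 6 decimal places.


Answer: Theta = -2.572978

Derivation:
d1 = 0.0862367473; d2 = -0.1954545731
phi(d1) = 0.3974616127; exp(-qT) = 1.0000000000; exp(-rT) = 0.9431782404
Theta = -S*exp(-qT)*phi(d1)*sigma/(2*sqrt(T)) - r*K*exp(-rT)*N(d2) + q*S*exp(-qT)*N(d1)
N(d1) = 0.5343608903; N(d2) = 0.4225185486; sqrt(T) = 1.2247448714
Term 1 = -47.6000 * 1.0000000000 * 0.3974616127 * 0.2300 / (2 * 1.2247448714) = -1.7764555858
Term 2 = -0.0390 * 51.2500 * 0.9431782404 * 0.4225185486 = -0.7965224645
Term 3 = 0 (no dividend yield, q = 0)
Theta = -1.7764555858 + (-0.7965224645) + (0.0000000000) = -2.572978


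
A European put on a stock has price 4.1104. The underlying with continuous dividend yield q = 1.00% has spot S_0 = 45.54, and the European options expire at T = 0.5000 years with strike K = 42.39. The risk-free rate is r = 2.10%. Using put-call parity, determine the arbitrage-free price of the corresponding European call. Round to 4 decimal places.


Answer: Call price = 7.4760

Derivation:
Put-call parity: C - P = S_0 * exp(-qT) - K * exp(-rT).
S_0 * exp(-qT) = 45.5400 * 0.99501248 = 45.31286830
K * exp(-rT) = 42.3900 * 0.98955493 = 41.94723359
C = P + S*exp(-qT) - K*exp(-rT)
C = 4.1104 + 45.31286830 - 41.94723359 = 7.4760


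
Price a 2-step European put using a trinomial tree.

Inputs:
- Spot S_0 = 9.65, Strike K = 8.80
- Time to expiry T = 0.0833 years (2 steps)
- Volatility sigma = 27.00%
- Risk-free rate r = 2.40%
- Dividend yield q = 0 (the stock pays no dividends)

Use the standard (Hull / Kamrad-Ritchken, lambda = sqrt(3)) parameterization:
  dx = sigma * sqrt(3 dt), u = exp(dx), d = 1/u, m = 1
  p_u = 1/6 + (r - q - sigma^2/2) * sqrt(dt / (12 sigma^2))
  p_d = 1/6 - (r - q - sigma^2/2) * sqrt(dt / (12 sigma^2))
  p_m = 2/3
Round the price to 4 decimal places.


Answer: Price = V(0,0) = 0.0301

Derivation:
dt = T/N = 0.041650; dx = sigma*sqrt(3*dt) = 0.095440
u = exp(dx) = 1.100143; d = 1/u = 0.908973
p_u = 0.163950, p_m = 0.666667, p_d = 0.169383
Discount per step: exp(-r*dt) = 0.999001
Stock lattice S(k, j) with j the centered position index:
  k=0: S(0,+0) = 9.6500
  k=1: S(1,-1) = 8.7716; S(1,+0) = 9.6500; S(1,+1) = 10.6164
  k=2: S(2,-2) = 7.9731; S(2,-1) = 8.7716; S(2,+0) = 9.6500; S(2,+1) = 10.6164; S(2,+2) = 11.6795
Terminal payoffs V(N, j) = max(K - S_T, 0):
  V(2,-2) = 0.826869; V(2,-1) = 0.028414; V(2,+0) = 0.000000; V(2,+1) = 0.000000; V(2,+2) = 0.000000
Backward induction: V(k, j) = exp(-r*dt) * [p_u * V(k+1, j+1) + p_m * V(k+1, j) + p_d * V(k+1, j-1)]
  V(1,-1) = exp(-r*dt) * [p_u*0.000000 + p_m*0.028414 + p_d*0.826869] = 0.158842
  V(1,+0) = exp(-r*dt) * [p_u*0.000000 + p_m*0.000000 + p_d*0.028414] = 0.004808
  V(1,+1) = exp(-r*dt) * [p_u*0.000000 + p_m*0.000000 + p_d*0.000000] = 0.000000
  V(0,+0) = exp(-r*dt) * [p_u*0.000000 + p_m*0.004808 + p_d*0.158842] = 0.030080
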